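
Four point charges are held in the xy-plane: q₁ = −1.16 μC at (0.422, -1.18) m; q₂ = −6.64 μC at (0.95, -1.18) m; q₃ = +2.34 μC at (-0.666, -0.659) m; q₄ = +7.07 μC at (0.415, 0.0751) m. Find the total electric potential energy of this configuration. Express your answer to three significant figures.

The work to assemble the configuration equals its total potential energy, U = Σ kqᵢqⱼ/rᵢⱼ over all pairs.
Pair separations: r₁₂ = 0.528 m, r₁₃ = 1.21 m, r₁₄ = 1.26 m, r₂₃ = 1.70 m, r₂₄ = 1.36 m, r₃₄ = 1.31 m.
Summing all 6 pair terms gives U = -0.226 J.

-0.226 J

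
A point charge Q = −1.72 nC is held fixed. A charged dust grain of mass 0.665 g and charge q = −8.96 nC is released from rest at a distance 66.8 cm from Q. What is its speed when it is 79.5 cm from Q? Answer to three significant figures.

Only the electrostatic force acts, so mechanical energy is conserved: ½mv² = U₁ − U₂ = kQq(1/r₁ − 1/r₂).
U₁ − U₂ = (8.99×10⁹ N·m²/C²)(-1.72×10⁻⁹ C)(-8.96×10⁻⁹ C)(1/0.668 − 1/0.795) = 3.31×10⁻⁸ J.
v = √(2·3.31×10⁻⁸/6.65×10⁻⁴) = 9.98×10⁻³ m/s.

9.98×10⁻³ m/s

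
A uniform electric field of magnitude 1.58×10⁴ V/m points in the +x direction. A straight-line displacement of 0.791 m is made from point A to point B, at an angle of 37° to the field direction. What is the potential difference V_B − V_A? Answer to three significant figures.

-9980 V

Only the component of displacement along E changes the potential: ΔV = −E·d·cosθ.
ΔV = −(1.58×10⁴ V/m)(0.791 m)cos37° = -9980 V.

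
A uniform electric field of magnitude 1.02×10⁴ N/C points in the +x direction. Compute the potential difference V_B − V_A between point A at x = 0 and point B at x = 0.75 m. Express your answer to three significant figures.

-7650 V

In a uniform field, potential decreases in the direction of E: V_B − V_A = −E·Δx.
V_B − V_A = −(1.02×10⁴ V/m)(0.750 m) = -7650 V.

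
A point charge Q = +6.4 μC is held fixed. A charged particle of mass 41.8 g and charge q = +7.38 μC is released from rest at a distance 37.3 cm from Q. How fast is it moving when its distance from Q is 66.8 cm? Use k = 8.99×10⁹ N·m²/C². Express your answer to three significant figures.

4.90 m/s

Only the electrostatic force acts, so mechanical energy is conserved: ½mv² = U₁ − U₂ = kQq(1/r₁ − 1/r₂).
U₁ − U₂ = (8.99×10⁹ N·m²/C²)(6.40×10⁻⁶ C)(7.38×10⁻⁶ C)(1/0.373 − 1/0.668) = 0.503 J.
v = √(2·0.503/0.0418) = 4.90 m/s.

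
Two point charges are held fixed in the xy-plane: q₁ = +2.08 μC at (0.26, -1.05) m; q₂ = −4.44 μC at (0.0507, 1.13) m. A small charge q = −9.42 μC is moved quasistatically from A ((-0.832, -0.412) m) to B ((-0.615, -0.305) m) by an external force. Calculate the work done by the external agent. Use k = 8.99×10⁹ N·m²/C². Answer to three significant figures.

0.0121 J

For quasistatic motion the external work equals the change in potential energy: W_ext = qΔV = q(V_B − V_A).
At A: distances to the source charges are 1.26 m, 1.78 m; V_A = Σ kqᵢ/rᵢ = -7680 V.
At B: distances to the source charges are 1.15 m, 1.58 m; V_B = Σ kqᵢ/rᵢ = -8960 V.
ΔV = V_B − V_A = -1280 V.
W_ext = qΔV = (-9.42×10⁻⁶ C)(-1280 V) = 0.0121 J.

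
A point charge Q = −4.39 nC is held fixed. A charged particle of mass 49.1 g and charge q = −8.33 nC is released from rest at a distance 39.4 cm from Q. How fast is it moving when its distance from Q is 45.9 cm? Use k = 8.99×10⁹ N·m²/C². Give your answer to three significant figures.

2.19×10⁻³ m/s

Only the electrostatic force acts, so mechanical energy is conserved: ½mv² = U₁ − U₂ = kQq(1/r₁ − 1/r₂).
U₁ − U₂ = (8.99×10⁹ N·m²/C²)(-4.39×10⁻⁹ C)(-8.33×10⁻⁹ C)(1/0.394 − 1/0.459) = 1.18×10⁻⁷ J.
v = √(2·1.18×10⁻⁷/0.0491) = 2.19×10⁻³ m/s.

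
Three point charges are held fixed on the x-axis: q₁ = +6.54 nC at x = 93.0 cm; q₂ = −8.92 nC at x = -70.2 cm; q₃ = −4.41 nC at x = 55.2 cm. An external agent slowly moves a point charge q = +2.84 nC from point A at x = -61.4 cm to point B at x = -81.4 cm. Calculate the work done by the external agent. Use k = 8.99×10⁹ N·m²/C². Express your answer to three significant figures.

For quasistatic motion the external work equals the change in potential energy: W_ext = qΔV = q(V_B − V_A).
At A: distances to the source charges are 1.54 m, 0.0880 m, 1.17 m; V_A = Σ kqᵢ/rᵢ = -907 V.
At B: distances to the source charges are 1.74 m, 0.112 m, 1.37 m; V_B = Σ kqᵢ/rᵢ = -711 V.
ΔV = V_B − V_A = 196 V.
W_ext = qΔV = (2.84×10⁻⁹ C)(196 V) = 5.56×10⁻⁷ J.

5.56×10⁻⁷ J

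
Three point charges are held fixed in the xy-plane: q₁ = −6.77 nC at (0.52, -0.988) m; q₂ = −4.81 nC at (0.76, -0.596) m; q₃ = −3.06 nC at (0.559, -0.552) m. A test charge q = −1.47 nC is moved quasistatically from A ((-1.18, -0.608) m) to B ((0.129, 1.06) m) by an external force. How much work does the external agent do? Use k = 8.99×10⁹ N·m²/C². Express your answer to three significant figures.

-4.35×10⁻⁹ J

For quasistatic motion the external work equals the change in potential energy: W_ext = qΔV = q(V_B − V_A).
At A: distances to the source charges are 1.74 m, 1.94 m, 1.74 m; V_A = Σ kqᵢ/rᵢ = -73.0 V.
At B: distances to the source charges are 2.08 m, 1.77 m, 1.67 m; V_B = Σ kqᵢ/rᵢ = -70.1 V.
ΔV = V_B − V_A = 2.96 V.
W_ext = qΔV = (-1.47×10⁻⁹ C)(2.96 V) = -4.35×10⁻⁹ J.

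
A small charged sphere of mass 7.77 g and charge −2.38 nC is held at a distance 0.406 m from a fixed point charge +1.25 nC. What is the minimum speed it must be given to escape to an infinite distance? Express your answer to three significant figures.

To just escape, total mechanical energy must reach zero at infinity: ½mv²_min + U = 0, so ½mv²_min = −U = |kQq|/r.
|U| = |kQq|/r = (8.99×10⁹ N·m²/C²)(1.25×10⁻⁹)(2.38×10⁻⁹)/(0.406) = 6.59×10⁻⁸ J.
v_min = √(2|U|/m) = √(2·6.59×10⁻⁸/7.77×10⁻³) = 4.12×10⁻³ m/s.

4.12×10⁻³ m/s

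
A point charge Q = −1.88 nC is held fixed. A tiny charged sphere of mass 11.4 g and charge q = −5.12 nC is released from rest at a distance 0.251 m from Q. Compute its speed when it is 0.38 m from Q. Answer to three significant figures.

Only the electrostatic force acts, so mechanical energy is conserved: ½mv² = U₁ − U₂ = kQq(1/r₁ − 1/r₂).
U₁ − U₂ = (8.99×10⁹ N·m²/C²)(-1.88×10⁻⁹ C)(-5.12×10⁻⁹ C)(1/0.251 − 1/0.380) = 1.17×10⁻⁷ J.
v = √(2·1.17×10⁻⁷/0.0114) = 4.53×10⁻³ m/s.

4.53×10⁻³ m/s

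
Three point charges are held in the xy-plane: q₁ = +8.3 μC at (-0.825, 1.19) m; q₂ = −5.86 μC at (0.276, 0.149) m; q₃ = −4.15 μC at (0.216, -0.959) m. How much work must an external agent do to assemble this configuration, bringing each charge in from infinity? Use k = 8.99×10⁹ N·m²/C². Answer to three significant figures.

-0.221 J

The work to assemble the configuration equals its total potential energy, U = Σ kqᵢqⱼ/rᵢⱼ over all pairs.
Pair separations: r₁₂ = 1.52 m, r₁₃ = 2.39 m, r₂₃ = 1.11 m.
U = (-0.289) + (-0.130) + (0.197) = -0.221 J.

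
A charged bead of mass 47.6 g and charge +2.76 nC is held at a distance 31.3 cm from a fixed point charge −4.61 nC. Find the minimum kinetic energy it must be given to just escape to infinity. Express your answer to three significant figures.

To just escape, total mechanical energy must reach zero at infinity: ½mv²_min + U = 0, so ½mv²_min = −U = |kQq|/r.
|U| = |kQq|/r = (8.99×10⁹ N·m²/C²)(4.61×10⁻⁹)(2.76×10⁻⁹)/(0.313) = 3.65×10⁻⁷ J.

3.65×10⁻⁷ J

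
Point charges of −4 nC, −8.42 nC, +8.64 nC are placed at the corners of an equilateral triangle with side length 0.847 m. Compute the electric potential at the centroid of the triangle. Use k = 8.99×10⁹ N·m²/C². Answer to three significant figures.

-69.5 V

The total potential is the scalar sum of each charge's contribution, V = Σ kqᵢ/rᵢ.
The distance from each vertex to the centroid is a/√3 = 0.489 m.
V = k[(-4.00×10⁻⁹)/(0.489) + (-8.42×10⁻⁹)/(0.489) + (8.64×10⁻⁹)/(0.489)] = -69.5 V.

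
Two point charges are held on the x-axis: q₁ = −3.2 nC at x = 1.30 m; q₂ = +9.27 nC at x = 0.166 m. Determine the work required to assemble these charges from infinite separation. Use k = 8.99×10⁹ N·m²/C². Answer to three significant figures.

The work to assemble the configuration equals its total potential energy, U = Σ kqᵢqⱼ/rᵢⱼ over all pairs.
Pair separations: r₁₂ = 1.13 m.
U = (-2.35×10⁻⁷) = -2.35×10⁻⁷ J.

-2.35×10⁻⁷ J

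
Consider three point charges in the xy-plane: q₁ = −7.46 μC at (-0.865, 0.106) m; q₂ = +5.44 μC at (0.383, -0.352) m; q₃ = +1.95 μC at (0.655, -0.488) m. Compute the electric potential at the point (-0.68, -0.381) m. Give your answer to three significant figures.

-6.97×10⁴ V

The total potential is the scalar sum of each charge's contribution, V = Σ kqᵢ/rᵢ.
Distances from the field point to each charge: r₁ = 0.521 m, r₂ = 1.06 m, r₃ = 1.34 m.
V = k[(-7.46×10⁻⁶)/(0.521) + (5.44×10⁻⁶)/(1.06) + (1.95×10⁻⁶)/(1.34)] = -6.97×10⁴ V.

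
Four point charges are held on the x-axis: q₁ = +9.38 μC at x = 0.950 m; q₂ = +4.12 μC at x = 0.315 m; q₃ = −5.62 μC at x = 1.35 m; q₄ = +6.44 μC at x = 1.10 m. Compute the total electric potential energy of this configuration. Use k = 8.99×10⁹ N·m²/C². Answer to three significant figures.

1.78 J

The work to assemble the configuration equals its total potential energy, U = Σ kqᵢqⱼ/rᵢⱼ over all pairs.
Pair separations: r₁₂ = 0.635 m, r₁₃ = 0.400 m, r₁₄ = 0.150 m, r₂₃ = 1.04 m, r₂₄ = 0.785 m, r₃₄ = 0.250 m.
Summing all 6 pair terms gives U = 1.78 J.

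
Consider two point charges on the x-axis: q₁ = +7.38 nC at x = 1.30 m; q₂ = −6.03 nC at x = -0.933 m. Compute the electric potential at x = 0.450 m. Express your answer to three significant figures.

The total potential is the scalar sum of each charge's contribution, V = Σ kqᵢ/rᵢ.
Distances from the field point to each charge: r₁ = 0.850 m, r₂ = 1.38 m.
V = k[(7.38×10⁻⁹)/(0.850) + (-6.03×10⁻⁹)/(1.38)] = 38.9 V.

38.9 V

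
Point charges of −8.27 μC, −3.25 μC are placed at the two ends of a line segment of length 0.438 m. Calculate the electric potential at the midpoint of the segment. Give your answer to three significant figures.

-4.73×10⁵ V

Electric potential is a scalar, so the contributions from each charge add algebraically: V = Σ kqᵢ/rᵢ.
Each charge is 0.219 m from the midpoint.
V = k[(-8.27×10⁻⁶)/(0.219) + (-3.25×10⁻⁶)/(0.219)] = -4.73×10⁵ V.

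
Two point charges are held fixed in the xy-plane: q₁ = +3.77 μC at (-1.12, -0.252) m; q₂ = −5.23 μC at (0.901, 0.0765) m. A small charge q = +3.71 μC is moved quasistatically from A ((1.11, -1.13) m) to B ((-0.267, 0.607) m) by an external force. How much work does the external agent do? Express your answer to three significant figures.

For quasistatic motion the external work equals the change in potential energy: W_ext = qΔV = q(V_B − V_A).
At A: distances to the source charges are 2.40 m, 1.22 m; V_A = Σ kqᵢ/rᵢ = -2.43×10⁴ V.
At B: distances to the source charges are 1.21 m, 1.28 m; V_B = Σ kqᵢ/rᵢ = -8650 V.
ΔV = V_B − V_A = 1.56×10⁴ V.
W_ext = qΔV = (3.71×10⁻⁶ C)(1.56×10⁴ V) = 0.0579 J.

0.0579 J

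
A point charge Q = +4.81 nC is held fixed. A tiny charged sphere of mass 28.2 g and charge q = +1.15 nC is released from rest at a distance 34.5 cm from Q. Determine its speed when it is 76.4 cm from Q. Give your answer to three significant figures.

2.37×10⁻³ m/s

Only the electrostatic force acts, so mechanical energy is conserved: ½mv² = U₁ − U₂ = kQq(1/r₁ − 1/r₂).
U₁ − U₂ = (8.99×10⁹ N·m²/C²)(4.81×10⁻⁹ C)(1.15×10⁻⁹ C)(1/0.345 − 1/0.764) = 7.91×10⁻⁸ J.
v = √(2·7.91×10⁻⁸/0.0282) = 2.37×10⁻³ m/s.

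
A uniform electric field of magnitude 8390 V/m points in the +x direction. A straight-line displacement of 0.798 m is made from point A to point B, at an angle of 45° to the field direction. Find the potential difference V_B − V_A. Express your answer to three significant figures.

Only the component of displacement along E changes the potential: ΔV = −E·d·cosθ.
ΔV = −(8390 V/m)(0.798 m)cos45° = -4730 V.

-4730 V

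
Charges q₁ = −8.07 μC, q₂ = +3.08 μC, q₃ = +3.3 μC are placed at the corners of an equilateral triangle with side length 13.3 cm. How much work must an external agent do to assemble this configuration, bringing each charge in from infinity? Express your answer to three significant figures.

-2.79 J

The assembly work is the sum of pairwise potential energies, U = Σ_{i<j} kqᵢqⱼ/rᵢⱼ.
All three pair separations equal the side length, 0.133 m.
U = (-1.68) + (-1.80) + (0.687) = -2.79 J.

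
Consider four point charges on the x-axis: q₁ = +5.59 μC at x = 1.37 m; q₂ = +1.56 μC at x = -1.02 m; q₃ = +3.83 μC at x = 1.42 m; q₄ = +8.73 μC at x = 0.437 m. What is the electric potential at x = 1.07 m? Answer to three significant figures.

3.97×10⁵ V

The total potential is the scalar sum of each charge's contribution, V = Σ kqᵢ/rᵢ.
Distances from the field point to each charge: r₁ = 0.300 m, r₂ = 2.09 m, r₃ = 0.350 m, r₄ = 0.633 m.
V = k[(5.59×10⁻⁶)/(0.300) + (1.56×10⁻⁶)/(2.09) + (3.83×10⁻⁶)/(0.350) + (8.73×10⁻⁶)/(0.633)] = 3.97×10⁵ V.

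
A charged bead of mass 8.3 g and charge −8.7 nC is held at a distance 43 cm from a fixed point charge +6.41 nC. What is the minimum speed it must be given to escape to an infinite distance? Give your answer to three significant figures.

To just escape, total mechanical energy must reach zero at infinity: ½mv²_min + U = 0, so ½mv²_min = −U = |kQq|/r.
|U| = |kQq|/r = (8.99×10⁹ N·m²/C²)(6.41×10⁻⁹)(8.70×10⁻⁹)/(0.430) = 1.17×10⁻⁶ J.
v_min = √(2|U|/m) = √(2·1.17×10⁻⁶/8.30×10⁻³) = 0.0168 m/s.

0.0168 m/s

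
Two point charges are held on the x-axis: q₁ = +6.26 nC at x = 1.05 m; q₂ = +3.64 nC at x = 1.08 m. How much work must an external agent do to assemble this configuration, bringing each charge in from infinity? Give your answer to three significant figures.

The work to assemble the configuration equals its total potential energy, U = Σ kqᵢqⱼ/rᵢⱼ over all pairs.
Pair separations: r₁₂ = 0.0300 m.
U = (6.83×10⁻⁶) = 6.83×10⁻⁶ J.

6.83×10⁻⁶ J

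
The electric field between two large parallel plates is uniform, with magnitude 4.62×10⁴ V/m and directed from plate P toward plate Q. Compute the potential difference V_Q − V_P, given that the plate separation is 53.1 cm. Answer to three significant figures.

In a uniform field, potential decreases in the direction of E: ΔV = −E·d for a displacement d parallel to E.
Going from P to Q is a displacement of 53.1 cm along the field, so V_Q − V_P = −Ed = -2.45×10⁴ V.

-2.45×10⁴ V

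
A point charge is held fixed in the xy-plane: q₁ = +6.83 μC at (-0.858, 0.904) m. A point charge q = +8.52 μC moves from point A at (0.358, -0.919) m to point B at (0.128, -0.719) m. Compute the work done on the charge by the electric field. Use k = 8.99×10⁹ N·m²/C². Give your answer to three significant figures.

The work done by the electric force is W_field = −ΔU = −q(V_B − V_A) = q(V_A − V_B).
At A: distance to the source charge is 2.19 m; V_A = kq₁/r = 2.80×10⁴ V.
At B: distance to the source charge is 1.90 m; V_B = kq₁/r = 3.23×10⁴ V.
ΔV = V_B − V_A = 4310 V.
W_field = −qΔV = −(8.52×10⁻⁶ C)(4310 V) = -0.0367 J.

-0.0367 J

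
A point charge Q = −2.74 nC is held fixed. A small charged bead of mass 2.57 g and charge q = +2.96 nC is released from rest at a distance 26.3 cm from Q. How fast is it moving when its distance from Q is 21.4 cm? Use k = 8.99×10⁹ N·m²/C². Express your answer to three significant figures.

7.03×10⁻³ m/s

Only the electrostatic force acts, so mechanical energy is conserved: ½mv² = U₁ − U₂ = kQq(1/r₁ − 1/r₂).
U₁ − U₂ = (8.99×10⁹ N·m²/C²)(-2.74×10⁻⁹ C)(2.96×10⁻⁹ C)(1/0.263 − 1/0.214) = 6.35×10⁻⁸ J.
v = √(2·6.35×10⁻⁸/2.57×10⁻³) = 7.03×10⁻³ m/s.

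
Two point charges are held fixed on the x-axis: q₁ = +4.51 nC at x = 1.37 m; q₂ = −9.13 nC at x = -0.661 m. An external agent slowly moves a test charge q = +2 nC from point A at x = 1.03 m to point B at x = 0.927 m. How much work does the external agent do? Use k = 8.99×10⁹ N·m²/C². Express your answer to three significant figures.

-6.17×10⁻⁸ J

For quasistatic motion the external work equals the change in potential energy: W_ext = qΔV = q(V_B − V_A).
At A: distances to the source charges are 0.340 m, 1.69 m; V_A = Σ kqᵢ/rᵢ = 70.7 V.
At B: distances to the source charges are 0.443 m, 1.59 m; V_B = Σ kqᵢ/rᵢ = 39.8 V.
ΔV = V_B − V_A = -30.9 V.
W_ext = qΔV = (2.00×10⁻⁹ C)(-30.9 V) = -6.17×10⁻⁸ J.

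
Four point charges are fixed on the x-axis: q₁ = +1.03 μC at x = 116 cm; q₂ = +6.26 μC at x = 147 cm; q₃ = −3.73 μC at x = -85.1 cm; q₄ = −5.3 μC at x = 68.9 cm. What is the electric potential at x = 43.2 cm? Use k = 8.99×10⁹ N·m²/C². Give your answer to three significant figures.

-1.45×10⁵ V

Electric potential is a scalar, so the contributions from each charge add algebraically: V = Σ kqᵢ/rᵢ.
Distances from the field point to each charge: r₁ = 0.728 m, r₂ = 1.04 m, r₃ = 1.28 m, r₄ = 0.257 m.
V = k[(1.03×10⁻⁶)/(0.728) + (6.26×10⁻⁶)/(1.04) + (-3.73×10⁻⁶)/(1.28) + (-5.30×10⁻⁶)/(0.257)] = -1.45×10⁵ V.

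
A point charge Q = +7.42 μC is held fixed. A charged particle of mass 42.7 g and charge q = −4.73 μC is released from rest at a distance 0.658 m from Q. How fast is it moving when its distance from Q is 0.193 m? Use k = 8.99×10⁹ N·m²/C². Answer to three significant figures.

Only the electrostatic force acts, so mechanical energy is conserved: ½mv² = U₁ − U₂ = kQq(1/r₁ − 1/r₂).
U₁ − U₂ = (8.99×10⁹ N·m²/C²)(7.42×10⁻⁶ C)(-4.73×10⁻⁶ C)(1/0.658 − 1/0.193) = 1.16 J.
v = √(2·1.16/0.0427) = 7.36 m/s.

7.36 m/s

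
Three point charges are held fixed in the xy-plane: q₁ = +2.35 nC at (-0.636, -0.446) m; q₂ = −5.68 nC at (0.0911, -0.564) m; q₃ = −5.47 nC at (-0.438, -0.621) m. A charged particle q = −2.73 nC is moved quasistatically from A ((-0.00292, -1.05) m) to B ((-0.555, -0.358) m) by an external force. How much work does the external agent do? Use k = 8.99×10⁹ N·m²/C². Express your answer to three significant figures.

-2.46×10⁻⁷ J

For quasistatic motion the external work equals the change in potential energy: W_ext = qΔV = q(V_B − V_A).
At A: distances to the source charges are 0.875 m, 0.495 m, 0.611 m; V_A = Σ kqᵢ/rᵢ = -159 V.
At B: distances to the source charges are 0.120 m, 0.678 m, 0.288 m; V_B = Σ kqᵢ/rᵢ = -69.5 V.
ΔV = V_B − V_A = 90.0 V.
W_ext = qΔV = (-2.73×10⁻⁹ C)(90.0 V) = -2.46×10⁻⁷ J.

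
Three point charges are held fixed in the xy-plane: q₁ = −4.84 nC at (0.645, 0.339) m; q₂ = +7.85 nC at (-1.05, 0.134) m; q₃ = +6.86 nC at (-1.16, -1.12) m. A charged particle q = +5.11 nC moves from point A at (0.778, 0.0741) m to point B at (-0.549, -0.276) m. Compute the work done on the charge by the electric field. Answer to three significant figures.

-1.11×10⁻⁶ J

The work done by the electric force is W_field = −ΔU = −q(V_B − V_A) = q(V_A − V_B).
At A: distances to the source charges are 0.296 m, 1.83 m, 2.28 m; V_A = Σ kqᵢ/rᵢ = -81.1 V.
At B: distances to the source charges are 1.34 m, 0.647 m, 1.04 m; V_B = Σ kqᵢ/rᵢ = 136 V.
ΔV = V_B − V_A = 217 V.
W_field = −qΔV = −(5.11×10⁻⁹ C)(217 V) = -1.11×10⁻⁶ J.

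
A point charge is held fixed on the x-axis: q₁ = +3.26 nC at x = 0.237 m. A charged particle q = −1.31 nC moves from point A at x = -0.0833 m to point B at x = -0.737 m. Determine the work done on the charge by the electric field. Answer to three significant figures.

The work done by the electric force is W_field = −ΔU = −q(V_B − V_A) = q(V_A − V_B).
At A: distance to the source charge is 0.320 m; V_A = kq₁/r = 91.5 V.
At B: distance to the source charge is 0.974 m; V_B = kq₁/r = 30.1 V.
ΔV = V_B − V_A = -61.4 V.
W_field = −qΔV = −(-1.31×10⁻⁹ C)(-61.4 V) = -8.04×10⁻⁸ J.

-8.04×10⁻⁸ J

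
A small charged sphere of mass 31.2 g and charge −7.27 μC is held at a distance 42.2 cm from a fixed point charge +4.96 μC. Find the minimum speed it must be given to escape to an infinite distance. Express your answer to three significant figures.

To just escape, total mechanical energy must reach zero at infinity: ½mv²_min + U = 0, so ½mv²_min = −U = |kQq|/r.
|U| = |kQq|/r = (8.99×10⁹ N·m²/C²)(4.96×10⁻⁶)(7.27×10⁻⁶)/(0.422) = 0.768 J.
v_min = √(2|U|/m) = √(2·0.768/0.0312) = 7.02 m/s.

7.02 m/s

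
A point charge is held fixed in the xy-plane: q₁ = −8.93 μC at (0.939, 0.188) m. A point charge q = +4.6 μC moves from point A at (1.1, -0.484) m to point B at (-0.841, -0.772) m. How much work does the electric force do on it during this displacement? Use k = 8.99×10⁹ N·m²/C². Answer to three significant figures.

The work done by the electric force is W_field = −ΔU = −q(V_B − V_A) = q(V_A − V_B).
At A: distance to the source charge is 0.691 m; V_A = kq₁/r = -1.16×10⁵ V.
At B: distance to the source charge is 2.02 m; V_B = kq₁/r = -3.97×10⁴ V.
ΔV = V_B − V_A = 7.65×10⁴ V.
W_field = −qΔV = −(4.60×10⁻⁶ C)(7.65×10⁴ V) = -0.352 J.

-0.352 J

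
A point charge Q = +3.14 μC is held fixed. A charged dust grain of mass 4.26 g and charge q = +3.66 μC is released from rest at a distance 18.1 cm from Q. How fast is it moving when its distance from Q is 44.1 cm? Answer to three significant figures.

12.6 m/s

Only the electrostatic force acts, so mechanical energy is conserved: ½mv² = U₁ − U₂ = kQq(1/r₁ − 1/r₂).
U₁ − U₂ = (8.99×10⁹ N·m²/C²)(3.14×10⁻⁶ C)(3.66×10⁻⁶ C)(1/0.181 − 1/0.441) = 0.337 J.
v = √(2·0.337/4.26×10⁻³) = 12.6 m/s.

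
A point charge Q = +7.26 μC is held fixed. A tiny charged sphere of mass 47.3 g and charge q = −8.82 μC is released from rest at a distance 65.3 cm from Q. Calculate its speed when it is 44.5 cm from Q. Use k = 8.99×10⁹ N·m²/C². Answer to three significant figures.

4.17 m/s

Only the electrostatic force acts, so mechanical energy is conserved: ½mv² = U₁ − U₂ = kQq(1/r₁ − 1/r₂).
U₁ − U₂ = (8.99×10⁹ N·m²/C²)(7.26×10⁻⁶ C)(-8.82×10⁻⁶ C)(1/0.653 − 1/0.445) = 0.412 J.
v = √(2·0.412/0.0473) = 4.17 m/s.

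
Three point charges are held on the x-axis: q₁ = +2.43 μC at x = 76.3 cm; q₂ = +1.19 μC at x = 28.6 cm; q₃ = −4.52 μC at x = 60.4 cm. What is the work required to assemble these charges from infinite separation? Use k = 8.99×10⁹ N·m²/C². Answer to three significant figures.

The assembly work is the sum of pairwise potential energies, U = Σ_{i<j} kqᵢqⱼ/rᵢⱼ.
Pair separations: r₁₂ = 0.477 m, r₁₃ = 0.159 m, r₂₃ = 0.318 m.
U = (0.0545) + (-0.621) + (-0.152) = -0.719 J.

-0.719 J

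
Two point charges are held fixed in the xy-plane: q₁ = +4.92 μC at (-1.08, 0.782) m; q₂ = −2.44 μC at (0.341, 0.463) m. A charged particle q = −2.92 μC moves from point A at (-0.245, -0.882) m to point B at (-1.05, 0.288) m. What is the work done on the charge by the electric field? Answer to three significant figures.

The work done by the electric force is W_field = −ΔU = −q(V_B − V_A) = q(V_A − V_B).
At A: distances to the source charges are 1.86 m, 1.47 m; V_A = Σ kqᵢ/rᵢ = 8810 V.
At B: distances to the source charges are 0.495 m, 1.40 m; V_B = Σ kqᵢ/rᵢ = 7.37×10⁴ V.
ΔV = V_B − V_A = 6.49×10⁴ V.
W_field = −qΔV = −(-2.92×10⁻⁶ C)(6.49×10⁴ V) = 0.190 J.

0.190 J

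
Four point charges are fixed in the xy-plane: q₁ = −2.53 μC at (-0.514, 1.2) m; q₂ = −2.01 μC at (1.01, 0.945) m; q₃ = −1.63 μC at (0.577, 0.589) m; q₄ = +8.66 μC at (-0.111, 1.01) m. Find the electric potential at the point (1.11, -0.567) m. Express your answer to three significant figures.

6120 V

The total potential is the scalar sum of each charge's contribution, V = Σ kqᵢ/rᵢ.
Distances from the field point to each charge: r₁ = 2.40 m, r₂ = 1.52 m, r₃ = 1.27 m, r₄ = 1.99 m.
V = k[(-2.53×10⁻⁶)/(2.40) + (-2.01×10⁻⁶)/(1.52) + (-1.63×10⁻⁶)/(1.27) + (8.66×10⁻⁶)/(1.99)] = 6120 V.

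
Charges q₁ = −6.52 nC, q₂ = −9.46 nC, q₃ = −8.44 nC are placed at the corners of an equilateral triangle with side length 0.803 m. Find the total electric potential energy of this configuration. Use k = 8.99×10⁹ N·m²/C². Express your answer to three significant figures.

2.20×10⁻⁶ J

The work to assemble the configuration equals its total potential energy, U = Σ kqᵢqⱼ/rᵢⱼ over all pairs.
All three pair separations equal the side length, 0.803 m.
U = (6.91×10⁻⁷) + (6.16×10⁻⁷) + (8.94×10⁻⁷) = 2.20×10⁻⁶ J.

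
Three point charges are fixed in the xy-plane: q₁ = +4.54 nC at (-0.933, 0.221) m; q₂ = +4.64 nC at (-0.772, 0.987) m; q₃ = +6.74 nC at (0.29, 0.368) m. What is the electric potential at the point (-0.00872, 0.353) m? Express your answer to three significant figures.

288 V

Electric potential is a scalar, so the contributions from each charge add algebraically: V = Σ kqᵢ/rᵢ.
Distances from the field point to each charge: r₁ = 0.934 m, r₂ = 0.992 m, r₃ = 0.299 m.
V = k[(4.54×10⁻⁹)/(0.934) + (4.64×10⁻⁹)/(0.992) + (6.74×10⁻⁹)/(0.299)] = 288 V.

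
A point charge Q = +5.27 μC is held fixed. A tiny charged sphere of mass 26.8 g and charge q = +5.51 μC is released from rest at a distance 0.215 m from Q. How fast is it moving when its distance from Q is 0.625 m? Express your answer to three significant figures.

Only the electrostatic force acts, so mechanical energy is conserved: ½mv² = U₁ − U₂ = kQq(1/r₁ − 1/r₂).
U₁ − U₂ = (8.99×10⁹ N·m²/C²)(5.27×10⁻⁶ C)(5.51×10⁻⁶ C)(1/0.215 − 1/0.625) = 0.797 J.
v = √(2·0.797/0.0268) = 7.71 m/s.

7.71 m/s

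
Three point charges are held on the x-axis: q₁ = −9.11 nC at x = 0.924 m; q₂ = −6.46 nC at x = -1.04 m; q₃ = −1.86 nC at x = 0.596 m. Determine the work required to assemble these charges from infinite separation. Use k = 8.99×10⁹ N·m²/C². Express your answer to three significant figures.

8.00×10⁻⁷ J

The work to assemble the configuration equals its total potential energy, U = Σ kqᵢqⱼ/rᵢⱼ over all pairs.
Pair separations: r₁₂ = 1.96 m, r₁₃ = 0.328 m, r₂₃ = 1.64 m.
U = (2.69×10⁻⁷) + (4.64×10⁻⁷) + (6.60×10⁻⁸) = 8.00×10⁻⁷ J.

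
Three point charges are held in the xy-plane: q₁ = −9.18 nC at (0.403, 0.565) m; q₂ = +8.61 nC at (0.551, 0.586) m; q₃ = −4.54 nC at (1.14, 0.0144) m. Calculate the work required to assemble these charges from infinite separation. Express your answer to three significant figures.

The work to assemble the configuration equals its total potential energy, U = Σ kqᵢqⱼ/rᵢⱼ over all pairs.
Pair separations: r₁₂ = 0.149 m, r₁₃ = 0.920 m, r₂₃ = 0.821 m.
U = (-4.75×10⁻⁶) + (4.07×10⁻⁷) + (-4.28×10⁻⁷) = -4.77×10⁻⁶ J.

-4.77×10⁻⁶ J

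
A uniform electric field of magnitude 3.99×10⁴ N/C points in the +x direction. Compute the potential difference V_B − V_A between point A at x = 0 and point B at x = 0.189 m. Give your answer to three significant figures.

-7540 V

In a uniform field, potential decreases in the direction of E: V_B − V_A = −E·Δx.
V_B − V_A = −(3.99×10⁴ V/m)(0.189 m) = -7540 V.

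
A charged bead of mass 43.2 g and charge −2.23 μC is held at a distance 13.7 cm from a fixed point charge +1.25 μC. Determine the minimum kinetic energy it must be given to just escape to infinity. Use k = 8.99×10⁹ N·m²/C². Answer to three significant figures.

To just escape, total mechanical energy must reach zero at infinity: ½mv²_min + U = 0, so ½mv²_min = −U = |kQq|/r.
|U| = |kQq|/r = (8.99×10⁹ N·m²/C²)(1.25×10⁻⁶)(2.23×10⁻⁶)/(0.137) = 0.183 J.

0.183 J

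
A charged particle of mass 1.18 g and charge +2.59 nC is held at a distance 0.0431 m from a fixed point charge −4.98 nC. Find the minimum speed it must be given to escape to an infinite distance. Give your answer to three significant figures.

0.0675 m/s

To just escape, total mechanical energy must reach zero at infinity: ½mv²_min + U = 0, so ½mv²_min = −U = |kQq|/r.
|U| = |kQq|/r = (8.99×10⁹ N·m²/C²)(4.98×10⁻⁹)(2.59×10⁻⁹)/(0.0431) = 2.69×10⁻⁶ J.
v_min = √(2|U|/m) = √(2·2.69×10⁻⁶/1.18×10⁻³) = 0.0675 m/s.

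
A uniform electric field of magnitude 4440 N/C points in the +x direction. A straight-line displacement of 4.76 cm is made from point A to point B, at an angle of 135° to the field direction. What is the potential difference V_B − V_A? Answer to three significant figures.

149 V

Only the component of displacement along E changes the potential: ΔV = −E·d·cosθ.
ΔV = −(4440 V/m)(0.0476 m)cos135° = 149 V.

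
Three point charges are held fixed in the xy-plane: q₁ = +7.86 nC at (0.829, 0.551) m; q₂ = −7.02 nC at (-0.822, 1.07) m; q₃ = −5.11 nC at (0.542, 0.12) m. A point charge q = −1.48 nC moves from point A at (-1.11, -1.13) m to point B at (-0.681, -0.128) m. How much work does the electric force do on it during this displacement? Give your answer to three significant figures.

The work done by the electric force is W_field = −ΔU = −q(V_B − V_A) = q(V_A − V_B).
At A: distances to the source charges are 2.57 m, 2.22 m, 2.07 m; V_A = Σ kqᵢ/rᵢ = -23.1 V.
At B: distances to the source charges are 1.66 m, 1.21 m, 1.25 m; V_B = Σ kqᵢ/rᵢ = -46.5 V.
ΔV = V_B − V_A = -23.4 V.
W_field = −qΔV = −(-1.48×10⁻⁹ C)(-23.4 V) = -3.46×10⁻⁸ J.

-3.46×10⁻⁸ J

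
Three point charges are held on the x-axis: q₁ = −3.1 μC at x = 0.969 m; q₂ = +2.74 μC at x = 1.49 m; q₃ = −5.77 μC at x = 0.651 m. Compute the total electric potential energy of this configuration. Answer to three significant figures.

0.190 J

The work to assemble the configuration equals its total potential energy, U = Σ kqᵢqⱼ/rᵢⱼ over all pairs.
Pair separations: r₁₂ = 0.521 m, r₁₃ = 0.318 m, r₂₃ = 0.839 m.
U = (-0.147) + (0.506) + (-0.169) = 0.190 J.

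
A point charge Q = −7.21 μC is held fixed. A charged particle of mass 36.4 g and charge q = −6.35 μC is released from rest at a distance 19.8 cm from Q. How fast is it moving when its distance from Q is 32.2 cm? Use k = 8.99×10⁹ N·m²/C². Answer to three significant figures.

Only the electrostatic force acts, so mechanical energy is conserved: ½mv² = U₁ − U₂ = kQq(1/r₁ − 1/r₂).
U₁ − U₂ = (8.99×10⁹ N·m²/C²)(-7.21×10⁻⁶ C)(-6.35×10⁻⁶ C)(1/0.198 − 1/0.322) = 0.801 J.
v = √(2·0.801/0.0364) = 6.63 m/s.

6.63 m/s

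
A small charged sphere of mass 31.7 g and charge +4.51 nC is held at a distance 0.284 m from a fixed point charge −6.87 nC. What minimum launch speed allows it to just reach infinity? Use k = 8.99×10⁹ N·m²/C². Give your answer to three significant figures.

7.87×10⁻³ m/s

To just escape, total mechanical energy must reach zero at infinity: ½mv²_min + U = 0, so ½mv²_min = −U = |kQq|/r.
|U| = |kQq|/r = (8.99×10⁹ N·m²/C²)(6.87×10⁻⁹)(4.51×10⁻⁹)/(0.284) = 9.81×10⁻⁷ J.
v_min = √(2|U|/m) = √(2·9.81×10⁻⁷/0.0317) = 7.87×10⁻³ m/s.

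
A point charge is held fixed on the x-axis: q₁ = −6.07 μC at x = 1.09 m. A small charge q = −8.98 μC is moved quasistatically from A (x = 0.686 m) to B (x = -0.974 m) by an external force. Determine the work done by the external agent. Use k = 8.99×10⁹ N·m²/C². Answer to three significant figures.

For quasistatic motion the external work equals the change in potential energy: W_ext = qΔV = q(V_B − V_A).
At A: distance to the source charge is 0.404 m; V_A = kq₁/r = -1.35×10⁵ V.
At B: distance to the source charge is 2.06 m; V_B = kq₁/r = -2.64×10⁴ V.
ΔV = V_B − V_A = 1.09×10⁵ V.
W_ext = qΔV = (-8.98×10⁻⁶ C)(1.09×10⁵ V) = -0.976 J.

-0.976 J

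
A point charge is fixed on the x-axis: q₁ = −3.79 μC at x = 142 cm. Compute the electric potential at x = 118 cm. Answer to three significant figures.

-1.42×10⁵ V

Electric potential is a scalar, so the contributions from each charge add algebraically: V = Σ kqᵢ/rᵢ.
V = k[(-3.79×10⁻⁶)/(0.240)] = -1.42×10⁵ V.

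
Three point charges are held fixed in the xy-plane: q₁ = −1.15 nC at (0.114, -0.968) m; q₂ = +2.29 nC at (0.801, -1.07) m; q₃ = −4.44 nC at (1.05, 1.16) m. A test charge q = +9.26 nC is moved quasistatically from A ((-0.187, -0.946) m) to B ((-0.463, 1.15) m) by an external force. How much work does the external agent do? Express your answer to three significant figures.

For quasistatic motion the external work equals the change in potential energy: W_ext = qΔV = q(V_B − V_A).
At A: distances to the source charges are 0.302 m, 0.996 m, 2.44 m; V_A = Σ kqᵢ/rᵢ = -29.9 V.
At B: distances to the source charges are 2.20 m, 2.55 m, 1.51 m; V_B = Σ kqᵢ/rᵢ = -23.0 V.
ΔV = V_B − V_A = 6.89 V.
W_ext = qΔV = (9.26×10⁻⁹ C)(6.89 V) = 6.38×10⁻⁸ J.

6.38×10⁻⁸ J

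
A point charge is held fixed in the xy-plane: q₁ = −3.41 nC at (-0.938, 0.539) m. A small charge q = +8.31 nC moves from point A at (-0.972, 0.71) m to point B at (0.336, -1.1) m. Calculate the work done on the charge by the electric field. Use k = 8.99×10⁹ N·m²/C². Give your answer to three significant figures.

-1.34×10⁻⁶ J

The work done by the electric force is W_field = −ΔU = −q(V_B − V_A) = q(V_A − V_B).
At A: distance to the source charge is 0.174 m; V_A = kq₁/r = -176 V.
At B: distance to the source charge is 2.08 m; V_B = kq₁/r = -14.8 V.
ΔV = V_B − V_A = 161 V.
W_field = −qΔV = −(8.31×10⁻⁹ C)(161 V) = -1.34×10⁻⁶ J.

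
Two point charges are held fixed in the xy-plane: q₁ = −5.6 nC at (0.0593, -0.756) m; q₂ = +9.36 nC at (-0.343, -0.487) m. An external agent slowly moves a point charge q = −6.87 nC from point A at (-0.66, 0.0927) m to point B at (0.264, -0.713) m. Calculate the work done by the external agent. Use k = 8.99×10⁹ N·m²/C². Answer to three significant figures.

For quasistatic motion the external work equals the change in potential energy: W_ext = qΔV = q(V_B − V_A).
At A: distances to the source charges are 1.11 m, 0.661 m; V_A = Σ kqᵢ/rᵢ = 82.1 V.
At B: distances to the source charges are 0.209 m, 0.648 m; V_B = Σ kqᵢ/rᵢ = -111 V.
ΔV = V_B − V_A = -193 V.
W_ext = qΔV = (-6.87×10⁻⁹ C)(-193 V) = 1.33×10⁻⁶ J.

1.33×10⁻⁶ J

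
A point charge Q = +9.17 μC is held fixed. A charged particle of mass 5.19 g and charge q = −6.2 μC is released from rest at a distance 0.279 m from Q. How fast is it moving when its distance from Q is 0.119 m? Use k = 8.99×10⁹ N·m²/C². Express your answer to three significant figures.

30.8 m/s

Only the electrostatic force acts, so mechanical energy is conserved: ½mv² = U₁ − U₂ = kQq(1/r₁ − 1/r₂).
U₁ − U₂ = (8.99×10⁹ N·m²/C²)(9.17×10⁻⁶ C)(-6.20×10⁻⁶ C)(1/0.279 − 1/0.119) = 2.46 J.
v = √(2·2.46/5.19×10⁻³) = 30.8 m/s.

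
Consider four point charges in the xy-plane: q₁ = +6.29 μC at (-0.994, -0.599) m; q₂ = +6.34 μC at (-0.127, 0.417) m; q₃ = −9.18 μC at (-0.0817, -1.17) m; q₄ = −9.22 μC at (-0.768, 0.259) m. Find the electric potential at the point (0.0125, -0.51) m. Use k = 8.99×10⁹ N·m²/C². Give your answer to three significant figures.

Electric potential is a scalar, so the contributions from each charge add algebraically: V = Σ kqᵢ/rᵢ.
Distances from the field point to each charge: r₁ = 1.01 m, r₂ = 0.937 m, r₃ = 0.667 m, r₄ = 1.10 m.
V = k[(6.29×10⁻⁶)/(1.01) + (6.34×10⁻⁶)/(0.937) + (-9.18×10⁻⁶)/(0.667) + (-9.22×10⁻⁶)/(1.10)] = -8.27×10⁴ V.

-8.27×10⁴ V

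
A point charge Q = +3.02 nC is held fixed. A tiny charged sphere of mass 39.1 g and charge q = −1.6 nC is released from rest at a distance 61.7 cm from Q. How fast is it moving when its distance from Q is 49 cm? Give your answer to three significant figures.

Only the electrostatic force acts, so mechanical energy is conserved: ½mv² = U₁ − U₂ = kQq(1/r₁ − 1/r₂).
U₁ − U₂ = (8.99×10⁹ N·m²/C²)(3.02×10⁻⁹ C)(-1.60×10⁻⁹ C)(1/0.617 − 1/0.490) = 1.82×10⁻⁸ J.
v = √(2·1.82×10⁻⁸/0.0391) = 9.66×10⁻⁴ m/s.

9.66×10⁻⁴ m/s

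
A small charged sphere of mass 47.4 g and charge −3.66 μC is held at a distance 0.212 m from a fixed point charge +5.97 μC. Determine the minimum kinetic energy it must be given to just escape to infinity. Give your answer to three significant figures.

0.927 J

To just escape, total mechanical energy must reach zero at infinity: ½mv²_min + U = 0, so ½mv²_min = −U = |kQq|/r.
|U| = |kQq|/r = (8.99×10⁹ N·m²/C²)(5.97×10⁻⁶)(3.66×10⁻⁶)/(0.212) = 0.927 J.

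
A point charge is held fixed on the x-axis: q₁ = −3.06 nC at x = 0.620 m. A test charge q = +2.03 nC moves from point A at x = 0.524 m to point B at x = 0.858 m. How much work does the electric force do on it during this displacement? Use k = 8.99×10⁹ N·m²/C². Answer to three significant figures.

The work done by the electric force is W_field = −ΔU = −q(V_B − V_A) = q(V_A − V_B).
At A: distance to the source charge is 0.0960 m; V_A = kq₁/r = -287 V.
At B: distance to the source charge is 0.238 m; V_B = kq₁/r = -116 V.
ΔV = V_B − V_A = 171 V.
W_field = −qΔV = −(2.03×10⁻⁹ C)(171 V) = -3.47×10⁻⁷ J.

-3.47×10⁻⁷ J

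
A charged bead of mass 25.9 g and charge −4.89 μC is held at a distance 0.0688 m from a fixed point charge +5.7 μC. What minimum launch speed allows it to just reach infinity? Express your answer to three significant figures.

To just escape, total mechanical energy must reach zero at infinity: ½mv²_min + U = 0, so ½mv²_min = −U = |kQq|/r.
|U| = |kQq|/r = (8.99×10⁹ N·m²/C²)(5.70×10⁻⁶)(4.89×10⁻⁶)/(0.0688) = 3.64 J.
v_min = √(2|U|/m) = √(2·3.64/0.0259) = 16.8 m/s.

16.8 m/s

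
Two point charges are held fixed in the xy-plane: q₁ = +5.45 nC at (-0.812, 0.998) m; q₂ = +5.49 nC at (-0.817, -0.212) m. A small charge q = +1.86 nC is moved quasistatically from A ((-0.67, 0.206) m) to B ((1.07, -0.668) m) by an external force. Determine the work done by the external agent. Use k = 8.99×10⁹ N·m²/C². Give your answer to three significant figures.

For quasistatic motion the external work equals the change in potential energy: W_ext = qΔV = q(V_B − V_A).
At A: distances to the source charges are 0.805 m, 0.443 m; V_A = Σ kqᵢ/rᵢ = 172 V.
At B: distances to the source charges are 2.51 m, 1.94 m; V_B = Σ kqᵢ/rᵢ = 44.9 V.
ΔV = V_B − V_A = -127 V.
W_ext = qΔV = (1.86×10⁻⁹ C)(-127 V) = -2.37×10⁻⁷ J.

-2.37×10⁻⁷ J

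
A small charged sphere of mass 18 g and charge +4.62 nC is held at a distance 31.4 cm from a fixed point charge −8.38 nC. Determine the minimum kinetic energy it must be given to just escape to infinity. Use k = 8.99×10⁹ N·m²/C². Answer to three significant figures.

1.11×10⁻⁶ J

To just escape, total mechanical energy must reach zero at infinity: ½mv²_min + U = 0, so ½mv²_min = −U = |kQq|/r.
|U| = |kQq|/r = (8.99×10⁹ N·m²/C²)(8.38×10⁻⁹)(4.62×10⁻⁹)/(0.314) = 1.11×10⁻⁶ J.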